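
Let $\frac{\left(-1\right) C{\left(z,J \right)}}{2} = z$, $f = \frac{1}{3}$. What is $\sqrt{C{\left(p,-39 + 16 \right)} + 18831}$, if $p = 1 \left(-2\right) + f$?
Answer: $\frac{\sqrt{169509}}{3} \approx 137.24$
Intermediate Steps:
$f = \frac{1}{3} \approx 0.33333$
$p = - \frac{5}{3}$ ($p = 1 \left(-2\right) + \frac{1}{3} = -2 + \frac{1}{3} = - \frac{5}{3} \approx -1.6667$)
$C{\left(z,J \right)} = - 2 z$
$\sqrt{C{\left(p,-39 + 16 \right)} + 18831} = \sqrt{\left(-2\right) \left(- \frac{5}{3}\right) + 18831} = \sqrt{\frac{10}{3} + 18831} = \sqrt{\frac{56503}{3}} = \frac{\sqrt{169509}}{3}$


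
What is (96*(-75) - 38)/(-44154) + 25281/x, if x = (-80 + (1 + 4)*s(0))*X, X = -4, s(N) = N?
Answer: 50844247/642240 ≈ 79.167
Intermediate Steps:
x = 320 (x = (-80 + (1 + 4)*0)*(-4) = (-80 + 5*0)*(-4) = (-80 + 0)*(-4) = -80*(-4) = 320)
(96*(-75) - 38)/(-44154) + 25281/x = (96*(-75) - 38)/(-44154) + 25281/320 = (-7200 - 38)*(-1/44154) + 25281*(1/320) = -7238*(-1/44154) + 25281/320 = 329/2007 + 25281/320 = 50844247/642240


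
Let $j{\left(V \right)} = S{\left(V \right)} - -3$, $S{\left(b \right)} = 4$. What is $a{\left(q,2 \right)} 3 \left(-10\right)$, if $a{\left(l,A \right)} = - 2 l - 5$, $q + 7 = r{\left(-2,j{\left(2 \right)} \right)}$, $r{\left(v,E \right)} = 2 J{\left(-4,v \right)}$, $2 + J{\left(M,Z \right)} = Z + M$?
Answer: $-1230$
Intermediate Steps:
$J{\left(M,Z \right)} = -2 + M + Z$ ($J{\left(M,Z \right)} = -2 + \left(Z + M\right) = -2 + \left(M + Z\right) = -2 + M + Z$)
$j{\left(V \right)} = 7$ ($j{\left(V \right)} = 4 - -3 = 4 + 3 = 7$)
$r{\left(v,E \right)} = -12 + 2 v$ ($r{\left(v,E \right)} = 2 \left(-2 - 4 + v\right) = 2 \left(-6 + v\right) = -12 + 2 v$)
$q = -23$ ($q = -7 + \left(-12 + 2 \left(-2\right)\right) = -7 - 16 = -23$)
$a{\left(l,A \right)} = -5 - 2 l$
$a{\left(q,2 \right)} 3 \left(-10\right) = \left(-5 - -46\right) 3 \left(-10\right) = \left(-5 + 46\right) 3 \left(-10\right) = 41 \cdot 3 \left(-10\right) = 123 \left(-10\right) = -1230$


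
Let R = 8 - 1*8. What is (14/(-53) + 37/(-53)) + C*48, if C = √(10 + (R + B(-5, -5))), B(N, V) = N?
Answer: -51/53 + 48*√5 ≈ 106.37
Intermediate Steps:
R = 0 (R = 8 - 8 = 0)
C = √5 (C = √(10 + (0 - 5)) = √(10 - 5) = √5 ≈ 2.2361)
(14/(-53) + 37/(-53)) + C*48 = (14/(-53) + 37/(-53)) + √5*48 = (14*(-1/53) + 37*(-1/53)) + 48*√5 = (-14/53 - 37/53) + 48*√5 = -51/53 + 48*√5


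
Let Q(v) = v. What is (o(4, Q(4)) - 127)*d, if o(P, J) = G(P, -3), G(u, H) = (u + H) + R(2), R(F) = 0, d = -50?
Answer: 6300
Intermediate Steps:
G(u, H) = H + u (G(u, H) = (u + H) + 0 = (H + u) + 0 = H + u)
o(P, J) = -3 + P
(o(4, Q(4)) - 127)*d = ((-3 + 4) - 127)*(-50) = (1 - 127)*(-50) = -126*(-50) = 6300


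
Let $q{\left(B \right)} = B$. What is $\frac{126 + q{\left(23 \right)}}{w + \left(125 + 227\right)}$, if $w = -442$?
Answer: $- \frac{149}{90} \approx -1.6556$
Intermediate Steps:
$\frac{126 + q{\left(23 \right)}}{w + \left(125 + 227\right)} = \frac{126 + 23}{-442 + \left(125 + 227\right)} = \frac{149}{-442 + 352} = \frac{149}{-90} = 149 \left(- \frac{1}{90}\right) = - \frac{149}{90}$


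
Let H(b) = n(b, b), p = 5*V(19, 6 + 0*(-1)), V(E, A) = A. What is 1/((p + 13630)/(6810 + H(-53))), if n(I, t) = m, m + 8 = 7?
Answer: 6809/13660 ≈ 0.49846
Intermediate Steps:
p = 30 (p = 5*(6 + 0*(-1)) = 5*(6 + 0) = 5*6 = 30)
m = -1 (m = -8 + 7 = -1)
n(I, t) = -1
H(b) = -1
1/((p + 13630)/(6810 + H(-53))) = 1/((30 + 13630)/(6810 - 1)) = 1/(13660/6809) = 6809/13660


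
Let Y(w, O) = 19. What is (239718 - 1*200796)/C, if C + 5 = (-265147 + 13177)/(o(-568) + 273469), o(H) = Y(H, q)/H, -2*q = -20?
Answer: -2015256259302/306590275 ≈ -6573.1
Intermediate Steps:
q = 10 (q = -½*(-20) = 10)
o(H) = 19/H
C = -306590275/51776791 (C = -5 + (-265147 + 13177)/(19/(-568) + 273469) = -5 - 251970/(19*(-1/568) + 273469) = -5 - 251970/(-19/568 + 273469) = -5 - 251970/155330373/568 = -5 - 251970*568/155330373 = -5 - 47706320/51776791 = -306590275/51776791 ≈ -5.9214)
(239718 - 1*200796)/C = (239718 - 1*200796)/(-306590275/51776791) = (239718 - 200796)*(-51776791/306590275) = 38922*(-51776791/306590275) = -2015256259302/306590275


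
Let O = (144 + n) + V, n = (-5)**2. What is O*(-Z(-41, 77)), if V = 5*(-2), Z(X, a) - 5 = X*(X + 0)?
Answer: -268074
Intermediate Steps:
Z(X, a) = 5 + X**2 (Z(X, a) = 5 + X*(X + 0) = 5 + X*X = 5 + X**2)
V = -10
n = 25
O = 159 (O = (144 + 25) - 10 = 169 - 10 = 159)
O*(-Z(-41, 77)) = 159*(-(5 + (-41)**2)) = 159*(-(5 + 1681)) = 159*(-1*1686) = 159*(-1686) = -268074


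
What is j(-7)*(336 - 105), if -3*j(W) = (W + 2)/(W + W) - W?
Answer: -1133/2 ≈ -566.50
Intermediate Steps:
j(W) = W/3 - (2 + W)/(6*W) (j(W) = -((W + 2)/(W + W) - W)/3 = -((2 + W)/((2*W)) - W)/3 = -((2 + W)*(1/(2*W)) - W)/3 = -((2 + W)/(2*W) - W)/3 = -(-W + (2 + W)/(2*W))/3 = W/3 - (2 + W)/(6*W))
j(-7)*(336 - 105) = ((1/6)*(-2 - 7*(-1 + 2*(-7)))/(-7))*(336 - 105) = ((1/6)*(-1/7)*(-2 - 7*(-1 - 14)))*231 = ((1/6)*(-1/7)*(-2 - 7*(-15)))*231 = ((1/6)*(-1/7)*(-2 + 105))*231 = ((1/6)*(-1/7)*103)*231 = -103/42*231 = -1133/2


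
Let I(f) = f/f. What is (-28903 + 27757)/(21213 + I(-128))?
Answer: -573/10607 ≈ -0.054021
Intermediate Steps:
I(f) = 1
(-28903 + 27757)/(21213 + I(-128)) = (-28903 + 27757)/(21213 + 1) = -1146/21214 = -1146*1/21214 = -573/10607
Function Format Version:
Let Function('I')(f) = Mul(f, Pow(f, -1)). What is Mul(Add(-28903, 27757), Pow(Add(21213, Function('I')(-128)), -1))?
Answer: Rational(-573, 10607) ≈ -0.054021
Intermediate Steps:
Function('I')(f) = 1
Mul(Add(-28903, 27757), Pow(Add(21213, Function('I')(-128)), -1)) = Mul(Add(-28903, 27757), Pow(Add(21213, 1), -1)) = Mul(-1146, Pow(21214, -1)) = Mul(-1146, Rational(1, 21214)) = Rational(-573, 10607)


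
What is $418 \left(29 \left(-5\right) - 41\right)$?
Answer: $-77748$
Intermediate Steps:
$418 \left(29 \left(-5\right) - 41\right) = 418 \left(-145 - 41\right) = 418 \left(-186\right) = -77748$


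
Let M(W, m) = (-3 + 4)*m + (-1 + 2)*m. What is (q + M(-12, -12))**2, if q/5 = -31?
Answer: 32041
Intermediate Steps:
q = -155 (q = 5*(-31) = -155)
M(W, m) = 2*m (M(W, m) = 1*m + 1*m = m + m = 2*m)
(q + M(-12, -12))**2 = (-155 + 2*(-12))**2 = (-155 - 24)**2 = (-179)**2 = 32041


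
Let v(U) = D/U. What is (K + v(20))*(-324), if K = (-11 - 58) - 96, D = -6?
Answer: 267786/5 ≈ 53557.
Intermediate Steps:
v(U) = -6/U
K = -165 (K = -69 - 96 = -165)
(K + v(20))*(-324) = (-165 - 6/20)*(-324) = (-165 - 6*1/20)*(-324) = (-165 - 3/10)*(-324) = -1653/10*(-324) = 267786/5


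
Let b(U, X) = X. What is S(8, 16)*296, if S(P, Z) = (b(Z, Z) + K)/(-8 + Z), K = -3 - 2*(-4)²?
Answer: -703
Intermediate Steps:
K = -35 (K = -3 - 2*16 = -3 - 32 = -35)
S(P, Z) = (-35 + Z)/(-8 + Z) (S(P, Z) = (Z - 35)/(-8 + Z) = (-35 + Z)/(-8 + Z))
S(8, 16)*296 = ((-35 + 16)/(-8 + 16))*296 = (-19/8)*296 = ((⅛)*(-19))*296 = -19/8*296 = -703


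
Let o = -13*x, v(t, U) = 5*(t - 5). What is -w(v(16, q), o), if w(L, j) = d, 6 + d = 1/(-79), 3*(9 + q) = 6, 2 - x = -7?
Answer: 475/79 ≈ 6.0127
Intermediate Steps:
x = 9 (x = 2 - 1*(-7) = 2 + 7 = 9)
q = -7 (q = -9 + (1/3)*6 = -9 + 2 = -7)
d = -475/79 (d = -6 + 1/(-79) = -6 - 1/79 = -475/79 ≈ -6.0127)
v(t, U) = -25 + 5*t (v(t, U) = 5*(-5 + t) = -25 + 5*t)
o = -117 (o = -13*9 = -117)
w(L, j) = -475/79
-w(v(16, q), o) = -1*(-475/79) = 475/79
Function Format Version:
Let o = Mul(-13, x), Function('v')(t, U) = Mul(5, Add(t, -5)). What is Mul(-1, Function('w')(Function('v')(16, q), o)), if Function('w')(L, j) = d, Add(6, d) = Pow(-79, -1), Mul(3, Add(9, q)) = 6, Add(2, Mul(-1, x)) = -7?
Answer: Rational(475, 79) ≈ 6.0127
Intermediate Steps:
x = 9 (x = Add(2, Mul(-1, -7)) = Add(2, 7) = 9)
q = -7 (q = Add(-9, Mul(Rational(1, 3), 6)) = Add(-9, 2) = -7)
d = Rational(-475, 79) (d = Add(-6, Pow(-79, -1)) = Add(-6, Rational(-1, 79)) = Rational(-475, 79) ≈ -6.0127)
Function('v')(t, U) = Add(-25, Mul(5, t)) (Function('v')(t, U) = Mul(5, Add(-5, t)) = Add(-25, Mul(5, t)))
o = -117 (o = Mul(-13, 9) = -117)
Function('w')(L, j) = Rational(-475, 79)
Mul(-1, Function('w')(Function('v')(16, q), o)) = Mul(-1, Rational(-475, 79)) = Rational(475, 79)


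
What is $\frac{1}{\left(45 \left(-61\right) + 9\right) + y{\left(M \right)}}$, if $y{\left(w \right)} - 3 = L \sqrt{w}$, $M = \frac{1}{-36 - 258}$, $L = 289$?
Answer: $- \frac{803502}{2196054487} - \frac{2023 i \sqrt{6}}{2196054487} \approx -0.00036588 - 2.2565 \cdot 10^{-6} i$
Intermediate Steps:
$M = - \frac{1}{294}$ ($M = \frac{1}{-294} = - \frac{1}{294} \approx -0.0034014$)
$y{\left(w \right)} = 3 + 289 \sqrt{w}$
$\frac{1}{\left(45 \left(-61\right) + 9\right) + y{\left(M \right)}} = \frac{1}{\left(45 \left(-61\right) + 9\right) + \left(3 + 289 \sqrt{- \frac{1}{294}}\right)} = \frac{1}{\left(-2745 + 9\right) + \left(3 + 289 \frac{i \sqrt{6}}{42}\right)} = \frac{1}{-2736 + \left(3 + \frac{289 i \sqrt{6}}{42}\right)} = \frac{1}{-2733 + \frac{289 i \sqrt{6}}{42}}$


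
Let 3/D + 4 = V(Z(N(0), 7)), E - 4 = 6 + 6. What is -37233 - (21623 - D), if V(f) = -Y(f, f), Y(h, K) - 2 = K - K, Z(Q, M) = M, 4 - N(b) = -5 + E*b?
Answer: -117713/2 ≈ -58857.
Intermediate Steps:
E = 16 (E = 4 + (6 + 6) = 4 + 12 = 16)
N(b) = 9 - 16*b (N(b) = 4 - (-5 + 16*b) = 4 + (5 - 16*b) = 9 - 16*b)
Y(h, K) = 2 (Y(h, K) = 2 + (K - K) = 2 + 0 = 2)
V(f) = -2 (V(f) = -1*2 = -2)
D = -½ (D = 3/(-4 - 2) = 3/(-6) = 3*(-⅙) = -½ ≈ -0.50000)
-37233 - (21623 - D) = -37233 - (21623 - 1*(-½)) = -37233 - (21623 + ½) = -37233 - 1*43247/2 = -37233 - 43247/2 = -117713/2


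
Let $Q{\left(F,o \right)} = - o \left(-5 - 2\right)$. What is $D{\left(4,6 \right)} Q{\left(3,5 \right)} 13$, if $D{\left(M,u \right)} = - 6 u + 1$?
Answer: $-15925$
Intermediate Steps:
$Q{\left(F,o \right)} = 7 o$ ($Q{\left(F,o \right)} = - o \left(-7\right) = 7 o$)
$D{\left(M,u \right)} = 1 - 6 u$
$D{\left(4,6 \right)} Q{\left(3,5 \right)} 13 = \left(1 - 36\right) 7 \cdot 5 \cdot 13 = \left(1 - 36\right) 35 \cdot 13 = \left(-35\right) 35 \cdot 13 = \left(-1225\right) 13 = -15925$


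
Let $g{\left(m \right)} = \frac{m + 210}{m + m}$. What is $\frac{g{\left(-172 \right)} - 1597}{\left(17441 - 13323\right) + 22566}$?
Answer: $- \frac{274703}{4589648} \approx -0.059853$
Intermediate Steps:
$g{\left(m \right)} = \frac{210 + m}{2 m}$
$\frac{g{\left(-172 \right)} - 1597}{\left(17441 - 13323\right) + 22566} = \frac{\frac{210 - 172}{2 \left(-172\right)} - 1597}{\left(17441 - 13323\right) + 22566} = \frac{\frac{1}{2} \left(- \frac{1}{172}\right) 38 - 1597}{\left(17441 - 13323\right) + 22566} = \frac{- \frac{19}{172} - 1597}{4118 + 22566} = - \frac{274703}{172 \cdot 26684} = \left(- \frac{274703}{172}\right) \frac{1}{26684} = - \frac{274703}{4589648}$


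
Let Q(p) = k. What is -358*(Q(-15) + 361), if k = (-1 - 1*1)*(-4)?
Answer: -132102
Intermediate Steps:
k = 8 (k = (-1 - 1)*(-4) = -2*(-4) = 8)
Q(p) = 8
-358*(Q(-15) + 361) = -358*(8 + 361) = -358*369 = -132102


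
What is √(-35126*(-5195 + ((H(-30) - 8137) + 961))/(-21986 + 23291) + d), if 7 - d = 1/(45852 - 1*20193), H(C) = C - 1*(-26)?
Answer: √20492996196174542/248037 ≈ 577.15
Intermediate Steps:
H(C) = 26 + C (H(C) = C + 26 = 26 + C)
d = 179612/25659 (d = 7 - 1/(45852 - 1*20193) = 7 - 1/(45852 - 20193) = 7 - 1/25659 = 179612/25659 ≈ 7.0000)
√(-35126*(-5195 + ((H(-30) - 8137) + 961))/(-21986 + 23291) + d) = √(-35126*(-5195 + (((26 - 30) - 8137) + 961))/(-21986 + 23291) + 179612/25659) = √(-(-5128396/45 + 35126*(-4 - 8137)/1305) + 179612/25659) = √(-35126/(1305/(-5195 + (-8141 + 961))) + 179612/25659) = √(-35126/(1305/(-5195 - 7180)) + 179612/25659) = √(-35126/(1305/(-12375)) + 179612/25659) = √(-35126/(1305*(-1/12375)) + 179612/25659) = √(-35126/(-29/275) + 179612/25659) = √(-35126*(-275/29) + 179612/25659) = √(9659650/29 + 179612/25659) = √(247862168098/744111) = √20492996196174542/248037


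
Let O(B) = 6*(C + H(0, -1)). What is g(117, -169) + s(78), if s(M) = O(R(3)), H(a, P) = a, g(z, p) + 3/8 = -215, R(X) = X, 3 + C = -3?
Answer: -2011/8 ≈ -251.38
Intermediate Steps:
C = -6 (C = -3 - 3 = -6)
g(z, p) = -1723/8 (g(z, p) = -3/8 - 215 = -1723/8)
O(B) = -36 (O(B) = 6*(-6 + 0) = 6*(-6) = -36)
s(M) = -36
g(117, -169) + s(78) = -1723/8 - 36 = -2011/8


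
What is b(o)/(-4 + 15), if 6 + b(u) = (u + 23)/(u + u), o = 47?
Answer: -247/517 ≈ -0.47776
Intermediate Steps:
b(u) = -6 + (23 + u)/(2*u) (b(u) = -6 + (u + 23)/(u + u) = -6 + (23 + u)/((2*u)) = -6 + (23 + u)*(1/(2*u)) = -6 + (23 + u)/(2*u))
b(o)/(-4 + 15) = ((½)*(23 - 11*47)/47)/(-4 + 15) = ((½)*(1/47)*(23 - 517))/11 = ((½)*(1/47)*(-494))*(1/11) = -247/47*1/11 = -247/517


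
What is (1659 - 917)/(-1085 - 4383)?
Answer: -371/2734 ≈ -0.13570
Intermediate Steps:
(1659 - 917)/(-1085 - 4383) = 742/(-5468) = 742*(-1/5468) = -371/2734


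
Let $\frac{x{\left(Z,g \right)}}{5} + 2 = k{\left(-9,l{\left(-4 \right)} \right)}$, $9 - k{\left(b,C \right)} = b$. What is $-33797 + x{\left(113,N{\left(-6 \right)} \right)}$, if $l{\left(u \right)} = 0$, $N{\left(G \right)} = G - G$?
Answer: $-33717$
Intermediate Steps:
$N{\left(G \right)} = 0$
$k{\left(b,C \right)} = 9 - b$
$x{\left(Z,g \right)} = 80$ ($x{\left(Z,g \right)} = -10 + 5 \left(9 - -9\right) = -10 + 5 \left(9 + 9\right) = -10 + 5 \cdot 18 = -10 + 90 = 80$)
$-33797 + x{\left(113,N{\left(-6 \right)} \right)} = -33797 + 80 = -33717$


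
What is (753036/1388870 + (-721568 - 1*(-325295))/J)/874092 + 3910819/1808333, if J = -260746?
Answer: 206325704727443655438473/95403334604457610844120 ≈ 2.1627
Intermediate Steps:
(753036/1388870 + (-721568 - 1*(-325295))/J)/874092 + 3910819/1808333 = (753036/1388870 + (-721568 - 1*(-325295))/(-260746))/874092 + 3910819/1808333 = (753036*(1/1388870) + (-721568 + 325295)*(-1/260746))*(1/874092) + 3910819*(1/1808333) = (376518/694435 - 396273*(-1/260746))*(1/874092) + 3910819/1808333 = (376518/694435 + 396273/260746)*(1/874092) + 3910819/1808333 = (373361403183/181071148510)*(1/874092) + 3910819/1808333 = 124453801061/52757614114467640 + 3910819/1808333 = 206325704727443655438473/95403334604457610844120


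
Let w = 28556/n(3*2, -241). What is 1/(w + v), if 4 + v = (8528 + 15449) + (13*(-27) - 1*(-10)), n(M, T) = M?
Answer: 3/85174 ≈ 3.5222e-5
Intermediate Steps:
v = 23632 (v = -4 + ((8528 + 15449) + (13*(-27) - 1*(-10))) = -4 + (23977 + (-351 + 10)) = -4 + (23977 - 341) = -4 + 23636 = 23632)
w = 14278/3 (w = 28556/((3*2)) = 28556/6 = 28556*(⅙) = 14278/3 ≈ 4759.3)
1/(w + v) = 1/(14278/3 + 23632) = 1/(85174/3) = 3/85174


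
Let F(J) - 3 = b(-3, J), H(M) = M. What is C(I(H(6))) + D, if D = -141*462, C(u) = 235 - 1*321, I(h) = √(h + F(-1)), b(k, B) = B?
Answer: -65228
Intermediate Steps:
F(J) = 3 + J
I(h) = √(2 + h) (I(h) = √(h + (3 - 1)) = √(h + 2) = √(2 + h))
C(u) = -86 (C(u) = 235 - 321 = -86)
D = -65142
C(I(H(6))) + D = -86 - 65142 = -65228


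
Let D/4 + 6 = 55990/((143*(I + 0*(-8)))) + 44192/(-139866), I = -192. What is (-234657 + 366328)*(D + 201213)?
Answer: 64219700052825669/2424344 ≈ 2.6490e+10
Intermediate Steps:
D = -81023733/2424344 (D = -24 + 4*(55990/((143*(-192 + 0*(-8)))) + 44192/(-139866)) = -24 + 4*(55990/((143*(-192 + 0))) + 44192*(-1/139866)) = -24 + 4*(55990/((143*(-192))) - 22096/69933) = -24 + 4*(55990/(-27456) - 22096/69933) = -24 + 4*(55990*(-1/27456) - 22096/69933) = -24 + 4*(-2545/1248 - 22096/69933) = -24 + 4*(-22839477/9697376) = -24 - 22839477/2424344 = -81023733/2424344 ≈ -33.421)
(-234657 + 366328)*(D + 201213) = (-234657 + 366328)*(-81023733/2424344 + 201213) = 131671*(487728505539/2424344) = 64219700052825669/2424344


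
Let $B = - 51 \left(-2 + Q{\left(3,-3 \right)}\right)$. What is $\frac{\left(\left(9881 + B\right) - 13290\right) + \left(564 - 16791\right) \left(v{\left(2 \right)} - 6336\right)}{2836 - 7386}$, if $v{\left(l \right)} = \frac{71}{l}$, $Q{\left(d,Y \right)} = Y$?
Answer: $- \frac{29210017}{1300} \approx -22469.0$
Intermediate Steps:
$B = 255$ ($B = - 51 \left(-2 - 3\right) = \left(-51\right) \left(-5\right) = 255$)
$\frac{\left(\left(9881 + B\right) - 13290\right) + \left(564 - 16791\right) \left(v{\left(2 \right)} - 6336\right)}{2836 - 7386} = \frac{\left(\left(9881 + 255\right) - 13290\right) + \left(564 - 16791\right) \left(\frac{71}{2} - 6336\right)}{2836 - 7386} = \frac{\left(10136 - 13290\right) - 16227 \left(71 \cdot \frac{1}{2} - 6336\right)}{-4550} = \left(-3154 - 16227 \left(\frac{71}{2} - 6336\right)\right) \left(- \frac{1}{4550}\right) = \left(-3154 - - \frac{204476427}{2}\right) \left(- \frac{1}{4550}\right) = \left(-3154 + \frac{204476427}{2}\right) \left(- \frac{1}{4550}\right) = \frac{204470119}{2} \left(- \frac{1}{4550}\right) = - \frac{29210017}{1300}$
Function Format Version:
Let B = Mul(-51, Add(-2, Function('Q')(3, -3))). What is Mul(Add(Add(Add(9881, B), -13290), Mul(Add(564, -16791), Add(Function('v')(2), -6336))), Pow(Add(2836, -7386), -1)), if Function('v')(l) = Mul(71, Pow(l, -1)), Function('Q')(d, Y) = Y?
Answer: Rational(-29210017, 1300) ≈ -22469.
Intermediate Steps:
B = 255 (B = Mul(-51, Add(-2, -3)) = Mul(-51, -5) = 255)
Mul(Add(Add(Add(9881, B), -13290), Mul(Add(564, -16791), Add(Function('v')(2), -6336))), Pow(Add(2836, -7386), -1)) = Mul(Add(Add(Add(9881, 255), -13290), Mul(Add(564, -16791), Add(Mul(71, Pow(2, -1)), -6336))), Pow(Add(2836, -7386), -1)) = Mul(Add(Add(10136, -13290), Mul(-16227, Add(Mul(71, Rational(1, 2)), -6336))), Pow(-4550, -1)) = Mul(Add(-3154, Mul(-16227, Add(Rational(71, 2), -6336))), Rational(-1, 4550)) = Mul(Add(-3154, Mul(-16227, Rational(-12601, 2))), Rational(-1, 4550)) = Mul(Add(-3154, Rational(204476427, 2)), Rational(-1, 4550)) = Mul(Rational(204470119, 2), Rational(-1, 4550)) = Rational(-29210017, 1300)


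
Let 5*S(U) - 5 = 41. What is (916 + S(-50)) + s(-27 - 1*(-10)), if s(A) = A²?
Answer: 6071/5 ≈ 1214.2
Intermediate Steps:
S(U) = 46/5 (S(U) = 1 + (⅕)*41 = 1 + 41/5 = 46/5)
(916 + S(-50)) + s(-27 - 1*(-10)) = (916 + 46/5) + (-27 - 1*(-10))² = 4626/5 + (-27 + 10)² = 4626/5 + (-17)² = 4626/5 + 289 = 6071/5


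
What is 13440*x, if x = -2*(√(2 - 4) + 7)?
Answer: -188160 - 26880*I*√2 ≈ -1.8816e+5 - 38014.0*I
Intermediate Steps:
x = -14 - 2*I*√2 (x = -2*(√(-2) + 7) = -2*(I*√2 + 7) = -2*(7 + I*√2) = -14 - 2*I*√2 ≈ -14.0 - 2.8284*I)
13440*x = 13440*(-14 - 2*I*√2) = -188160 - 26880*I*√2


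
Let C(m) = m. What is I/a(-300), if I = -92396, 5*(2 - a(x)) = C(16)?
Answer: 230990/3 ≈ 76997.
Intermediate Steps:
a(x) = -6/5 (a(x) = 2 - 1/5*16 = 2 - 16/5 = -6/5)
I/a(-300) = -92396/(-6/5) = -92396*(-5/6) = 230990/3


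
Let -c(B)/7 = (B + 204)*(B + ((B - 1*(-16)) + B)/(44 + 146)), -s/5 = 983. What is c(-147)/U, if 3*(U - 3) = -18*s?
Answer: 98728/49155 ≈ 2.0085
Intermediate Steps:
s = -4915 (s = -5*983 = -4915)
c(B) = -7*(204 + B)*(8/95 + 96*B/95) (c(B) = -7*(B + 204)*(B + ((B - 1*(-16)) + B)/(44 + 146)) = -7*(204 + B)*(B + ((B + 16) + B)/190) = -7*(204 + B)*(B + ((16 + B) + B)*(1/190)) = -7*(204 + B)*(B + (16 + 2*B)*(1/190)) = -7*(204 + B)*(B + (8/95 + B/95)) = -7*(204 + B)*(8/95 + 96*B/95))
U = 29493 (U = 3 + (-18*(-4915))/3 = 3 + (1/3)*88470 = 3 + 29490 = 29493)
c(-147)/U = (-11424/95 - 137144/95*(-147) - 672/95*(-147)**2)/29493 = (-11424/95 + 20160168/95 - 672/95*21609)*(1/29493) = (-11424/95 + 20160168/95 - 14521248/95)*(1/29493) = (296184/5)*(1/29493) = 98728/49155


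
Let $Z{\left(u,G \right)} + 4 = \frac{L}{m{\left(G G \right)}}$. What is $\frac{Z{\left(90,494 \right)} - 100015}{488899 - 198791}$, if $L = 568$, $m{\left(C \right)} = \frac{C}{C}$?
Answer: $- \frac{99451}{290108} \approx -0.34281$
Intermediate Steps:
$m{\left(C \right)} = 1$
$Z{\left(u,G \right)} = 564$ ($Z{\left(u,G \right)} = -4 + \frac{568}{1} = -4 + 568 \cdot 1 = -4 + 568 = 564$)
$\frac{Z{\left(90,494 \right)} - 100015}{488899 - 198791} = \frac{564 - 100015}{488899 - 198791} = - \frac{99451}{290108}$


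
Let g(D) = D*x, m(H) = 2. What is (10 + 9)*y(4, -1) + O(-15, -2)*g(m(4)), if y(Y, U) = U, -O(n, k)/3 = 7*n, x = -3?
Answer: -1909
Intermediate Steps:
O(n, k) = -21*n
g(D) = -3*D (g(D) = D*(-3) = -3*D)
(10 + 9)*y(4, -1) + O(-15, -2)*g(m(4)) = (10 + 9)*(-1) + (-21*(-15))*(-3*2) = 19*(-1) + 315*(-6) = -19 - 1890 = -1909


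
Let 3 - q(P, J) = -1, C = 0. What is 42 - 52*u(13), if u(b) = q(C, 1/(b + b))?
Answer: -166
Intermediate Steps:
q(P, J) = 4 (q(P, J) = 3 - 1*(-1) = 3 + 1 = 4)
u(b) = 4
42 - 52*u(13) = 42 - 52*4 = 42 - 208 = -166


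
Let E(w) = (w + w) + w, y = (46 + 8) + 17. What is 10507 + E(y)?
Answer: 10720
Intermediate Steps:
y = 71 (y = 54 + 17 = 71)
E(w) = 3*w (E(w) = 2*w + w = 3*w)
10507 + E(y) = 10507 + 3*71 = 10507 + 213 = 10720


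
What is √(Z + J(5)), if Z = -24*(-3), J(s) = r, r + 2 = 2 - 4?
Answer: 2*√17 ≈ 8.2462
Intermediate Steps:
r = -4 (r = -2 + (2 - 4) = -2 - 2 = -4)
J(s) = -4
Z = 72
√(Z + J(5)) = √(72 - 4) = √68 = 2*√17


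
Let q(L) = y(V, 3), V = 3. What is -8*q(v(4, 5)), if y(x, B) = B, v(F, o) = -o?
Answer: -24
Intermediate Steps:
q(L) = 3
-8*q(v(4, 5)) = -8*3 = -24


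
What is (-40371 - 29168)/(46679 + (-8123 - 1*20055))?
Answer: -69539/18501 ≈ -3.7587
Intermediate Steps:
(-40371 - 29168)/(46679 + (-8123 - 1*20055)) = -69539/(46679 + (-8123 - 20055)) = -69539/(46679 - 28178) = -69539/18501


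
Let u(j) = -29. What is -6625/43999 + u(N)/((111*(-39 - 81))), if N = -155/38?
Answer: -86969029/586066680 ≈ -0.14839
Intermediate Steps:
N = -155/38 (N = -155*1/38 = -155/38 ≈ -4.0789)
-6625/43999 + u(N)/((111*(-39 - 81))) = -6625/43999 - 29*1/(111*(-39 - 81)) = -6625*1/43999 - 29/(111*(-120)) = -6625/43999 - 29/(-13320) = -6625/43999 - 29*(-1/13320) = -6625/43999 + 29/13320 = -86969029/586066680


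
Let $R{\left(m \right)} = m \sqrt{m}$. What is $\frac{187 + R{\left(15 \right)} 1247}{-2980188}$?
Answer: $- \frac{187}{2980188} - \frac{6235 \sqrt{15}}{993396} \approx -0.024371$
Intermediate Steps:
$R{\left(m \right)} = m^{\frac{3}{2}}$
$\frac{187 + R{\left(15 \right)} 1247}{-2980188} = \frac{187 + 15^{\frac{3}{2}} \cdot 1247}{-2980188} = \left(187 + 15 \sqrt{15} \cdot 1247\right) \left(- \frac{1}{2980188}\right) = \left(187 + 18705 \sqrt{15}\right) \left(- \frac{1}{2980188}\right) = - \frac{187}{2980188} - \frac{6235 \sqrt{15}}{993396}$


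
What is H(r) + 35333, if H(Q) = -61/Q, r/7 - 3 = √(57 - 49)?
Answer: 247148/7 + 122*√2/7 ≈ 35332.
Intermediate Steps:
r = 21 + 14*√2 (r = 21 + 7*√(57 - 49) = 21 + 7*√8 = 21 + 7*(2*√2) = 21 + 14*√2 ≈ 40.799)
H(r) + 35333 = -61/(21 + 14*√2) + 35333 = 35333 - 61/(21 + 14*√2)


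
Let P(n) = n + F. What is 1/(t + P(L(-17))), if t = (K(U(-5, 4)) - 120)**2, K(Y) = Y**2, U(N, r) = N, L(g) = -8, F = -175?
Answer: 1/8842 ≈ 0.00011310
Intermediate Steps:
P(n) = -175 + n (P(n) = n - 175 = -175 + n)
t = 9025 (t = ((-5)**2 - 120)**2 = (25 - 120)**2 = (-95)**2 = 9025)
1/(t + P(L(-17))) = 1/(9025 + (-175 - 8)) = 1/(9025 - 183) = 1/8842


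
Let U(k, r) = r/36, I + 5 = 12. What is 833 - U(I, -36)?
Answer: 834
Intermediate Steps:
I = 7 (I = -5 + 12 = 7)
U(k, r) = r/36 (U(k, r) = r*(1/36) = r/36)
833 - U(I, -36) = 833 - (-36)/36 = 833 - 1*(-1) = 833 + 1 = 834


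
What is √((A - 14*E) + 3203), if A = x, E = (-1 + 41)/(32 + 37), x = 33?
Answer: 2*√3841989/69 ≈ 56.814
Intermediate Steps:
E = 40/69 ≈ 0.57971
A = 33
√((A - 14*E) + 3203) = √((33 - 14*40/69) + 3203) = √((33 - 560/69) + 3203) = √(1717/69 + 3203) = √(222724/69) = 2*√3841989/69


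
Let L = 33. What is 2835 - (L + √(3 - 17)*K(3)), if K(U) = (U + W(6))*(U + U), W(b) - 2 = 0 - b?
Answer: 2802 + 6*I*√14 ≈ 2802.0 + 22.45*I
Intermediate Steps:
W(b) = 2 - b (W(b) = 2 + (0 - b) = 2 - b)
K(U) = 2*U*(-4 + U) (K(U) = (U + (2 - 1*6))*(U + U) = (U + (2 - 6))*(2*U) = (U - 4)*(2*U) = (-4 + U)*(2*U) = 2*U*(-4 + U))
2835 - (L + √(3 - 17)*K(3)) = 2835 - (33 + √(3 - 17)*(2*3*(-4 + 3))) = 2835 - (33 + √(-14)*(2*3*(-1))) = 2835 - (33 + (I*√14)*(-6)) = 2835 - (33 - 6*I*√14) = 2835 + (-33 + 6*I*√14) = 2802 + 6*I*√14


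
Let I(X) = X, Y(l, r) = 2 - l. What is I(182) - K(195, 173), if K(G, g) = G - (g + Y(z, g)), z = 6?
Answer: 156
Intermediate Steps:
K(G, g) = 4 + G - g (K(G, g) = G - (g + (2 - 1*6)) = G - (g + (2 - 6)) = G - (g - 4) = G - (-4 + g) = G + (4 - g) = 4 + G - g)
I(182) - K(195, 173) = 182 - (4 + 195 - 1*173) = 182 - (4 + 195 - 173) = 182 - 1*26 = 182 - 26 = 156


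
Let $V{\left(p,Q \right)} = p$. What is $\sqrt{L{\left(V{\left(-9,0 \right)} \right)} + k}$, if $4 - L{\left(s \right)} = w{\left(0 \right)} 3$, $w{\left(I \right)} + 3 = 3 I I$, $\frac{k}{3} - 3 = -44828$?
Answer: $i \sqrt{134462} \approx 366.69 i$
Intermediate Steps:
$k = -134475$ ($k = 9 + 3 \left(-44828\right) = 9 - 134484 = -134475$)
$w{\left(I \right)} = -3 + 3 I^{2}$ ($w{\left(I \right)} = -3 + 3 I I = -3 + 3 I^{2}$)
$L{\left(s \right)} = 13$ ($L{\left(s \right)} = 4 - \left(-3 + 3 \cdot 0^{2}\right) 3 = 4 - \left(-3 + 3 \cdot 0\right) 3 = 4 - \left(-3 + 0\right) 3 = 4 - \left(-3\right) 3 = 4 - -9 = 4 + 9 = 13$)
$\sqrt{L{\left(V{\left(-9,0 \right)} \right)} + k} = \sqrt{13 - 134475} = \sqrt{-134462} = i \sqrt{134462}$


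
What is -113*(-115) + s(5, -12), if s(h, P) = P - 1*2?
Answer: 12981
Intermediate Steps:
s(h, P) = -2 + P (s(h, P) = P - 2 = -2 + P)
-113*(-115) + s(5, -12) = -113*(-115) + (-2 - 12) = 12995 - 14 = 12981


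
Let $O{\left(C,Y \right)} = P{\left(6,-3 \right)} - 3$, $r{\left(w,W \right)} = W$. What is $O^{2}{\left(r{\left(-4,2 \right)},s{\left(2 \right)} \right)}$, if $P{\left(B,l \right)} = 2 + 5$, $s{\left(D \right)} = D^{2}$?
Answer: $16$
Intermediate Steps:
$P{\left(B,l \right)} = 7$
$O{\left(C,Y \right)} = 4$ ($O{\left(C,Y \right)} = 7 - 3 = 4$)
$O^{2}{\left(r{\left(-4,2 \right)},s{\left(2 \right)} \right)} = 4^{2} = 16$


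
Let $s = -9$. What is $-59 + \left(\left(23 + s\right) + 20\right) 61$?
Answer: $2015$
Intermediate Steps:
$-59 + \left(\left(23 + s\right) + 20\right) 61 = -59 + \left(\left(23 - 9\right) + 20\right) 61 = -59 + \left(14 + 20\right) 61 = -59 + 34 \cdot 61 = -59 + 2074 = 2015$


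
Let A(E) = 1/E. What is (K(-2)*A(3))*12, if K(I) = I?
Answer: -8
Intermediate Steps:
(K(-2)*A(3))*12 = -2/3*12 = -2*⅓*12 = -⅔*12 = -8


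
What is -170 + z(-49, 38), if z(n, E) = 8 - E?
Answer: -200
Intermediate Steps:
-170 + z(-49, 38) = -170 + (8 - 1*38) = -170 + (8 - 38) = -170 - 30 = -200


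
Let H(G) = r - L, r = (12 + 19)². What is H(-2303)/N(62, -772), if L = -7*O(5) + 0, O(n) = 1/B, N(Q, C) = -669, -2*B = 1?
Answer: -947/669 ≈ -1.4155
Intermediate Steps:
B = -½ (B = -½*1 = -½ ≈ -0.50000)
r = 961 (r = 31² = 961)
O(n) = -2 (O(n) = 1/(-½) = -2)
L = 14 (L = -7*(-2) + 0 = 14 + 0 = 14)
H(G) = 947 (H(G) = 961 - 1*14 = 961 - 14 = 947)
H(-2303)/N(62, -772) = 947/(-669) = 947*(-1/669) = -947/669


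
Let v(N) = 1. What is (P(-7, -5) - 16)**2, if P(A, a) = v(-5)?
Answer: 225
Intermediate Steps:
P(A, a) = 1
(P(-7, -5) - 16)**2 = (1 - 16)**2 = (-15)**2 = 225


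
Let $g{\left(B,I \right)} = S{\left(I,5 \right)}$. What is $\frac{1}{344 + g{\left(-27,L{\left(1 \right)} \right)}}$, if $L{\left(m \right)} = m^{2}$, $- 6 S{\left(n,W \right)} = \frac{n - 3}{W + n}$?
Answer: $\frac{18}{6193} \approx 0.0029065$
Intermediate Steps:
$S{\left(n,W \right)} = - \frac{-3 + n}{6 \left(W + n\right)}$ ($S{\left(n,W \right)} = - \frac{\left(n - 3\right) \frac{1}{W + n}}{6} = - \frac{\left(-3 + n\right) \frac{1}{W + n}}{6} = - \frac{\frac{1}{W + n} \left(-3 + n\right)}{6} = - \frac{-3 + n}{6 \left(W + n\right)}$)
$g{\left(B,I \right)} = \frac{3 - I}{6 \left(5 + I\right)}$
$\frac{1}{344 + g{\left(-27,L{\left(1 \right)} \right)}} = \frac{1}{344 + \frac{3 - 1^{2}}{6 \left(5 + 1^{2}\right)}} = \frac{1}{344 + \frac{3 - 1}{6 \left(5 + 1\right)}} = \frac{1}{344 + \frac{3 - 1}{6 \cdot 6}} = \frac{1}{344 + \frac{1}{6} \cdot \frac{1}{6} \cdot 2} = \frac{1}{344 + \frac{1}{18}} = \frac{1}{\frac{6193}{18}} = \frac{18}{6193}$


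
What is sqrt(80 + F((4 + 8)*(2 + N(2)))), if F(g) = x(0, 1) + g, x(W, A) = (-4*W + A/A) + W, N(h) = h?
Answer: sqrt(129) ≈ 11.358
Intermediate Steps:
x(W, A) = 1 - 3*W (x(W, A) = (-4*W + 1) + W = (1 - 4*W) + W = 1 - 3*W)
F(g) = 1 + g (F(g) = (1 - 3*0) + g = (1 + 0) + g = 1 + g)
sqrt(80 + F((4 + 8)*(2 + N(2)))) = sqrt(80 + (1 + (4 + 8)*(2 + 2))) = sqrt(80 + (1 + 12*4)) = sqrt(80 + (1 + 48)) = sqrt(80 + 49) = sqrt(129)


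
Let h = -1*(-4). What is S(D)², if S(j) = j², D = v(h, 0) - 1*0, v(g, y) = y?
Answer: 0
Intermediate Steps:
h = 4
D = 0 (D = 0 - 1*0 = 0 + 0 = 0)
S(D)² = (0²)² = 0² = 0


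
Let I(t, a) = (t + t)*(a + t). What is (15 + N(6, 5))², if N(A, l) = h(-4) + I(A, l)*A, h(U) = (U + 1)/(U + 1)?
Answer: 652864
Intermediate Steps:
h(U) = 1 (h(U) = (1 + U)/(1 + U) = 1)
I(t, a) = 2*t*(a + t) (I(t, a) = (2*t)*(a + t) = 2*t*(a + t))
N(A, l) = 1 + 2*A²*(A + l) (N(A, l) = 1 + (2*A*(l + A))*A = 1 + (2*A*(A + l))*A = 1 + 2*A²*(A + l))
(15 + N(6, 5))² = (15 + (1 + 2*6²*(6 + 5)))² = (15 + (1 + 2*36*11))² = (15 + (1 + 792))² = (15 + 793)² = 808² = 652864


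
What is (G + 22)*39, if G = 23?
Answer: 1755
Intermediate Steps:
(G + 22)*39 = (23 + 22)*39 = 45*39 = 1755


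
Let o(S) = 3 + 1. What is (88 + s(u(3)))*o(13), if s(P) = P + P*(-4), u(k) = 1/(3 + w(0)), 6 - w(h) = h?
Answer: 1052/3 ≈ 350.67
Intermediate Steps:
w(h) = 6 - h
u(k) = ⅑ (u(k) = 1/(3 + (6 - 1*0)) = 1/(3 + (6 + 0)) = 1/(3 + 6) = 1/9 = ⅑)
o(S) = 4
s(P) = -3*P (s(P) = P - 4*P = -3*P)
(88 + s(u(3)))*o(13) = (88 - 3*⅑)*4 = (88 - ⅓)*4 = (263/3)*4 = 1052/3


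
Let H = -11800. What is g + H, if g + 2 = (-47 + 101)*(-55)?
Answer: -14772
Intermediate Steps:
g = -2972 (g = -2 + (-47 + 101)*(-55) = -2 + 54*(-55) = -2 - 2970 = -2972)
g + H = -2972 - 11800 = -14772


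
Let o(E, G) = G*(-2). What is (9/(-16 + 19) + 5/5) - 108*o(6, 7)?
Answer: 1516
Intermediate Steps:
o(E, G) = -2*G
(9/(-16 + 19) + 5/5) - 108*o(6, 7) = (9/(-16 + 19) + 5/5) - (-216)*7 = (9/3 + 5*(⅕)) - 108*(-14) = (9*(⅓) + 1) + 1512 = (3 + 1) + 1512 = 4 + 1512 = 1516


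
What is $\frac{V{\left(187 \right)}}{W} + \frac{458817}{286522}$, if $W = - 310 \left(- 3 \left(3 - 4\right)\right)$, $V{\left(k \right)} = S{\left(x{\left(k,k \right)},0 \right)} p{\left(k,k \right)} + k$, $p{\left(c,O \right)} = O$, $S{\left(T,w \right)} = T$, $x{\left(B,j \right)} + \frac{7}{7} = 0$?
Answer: $\frac{458817}{286522} \approx 1.6013$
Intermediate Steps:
$x{\left(B,j \right)} = -1$ ($x{\left(B,j \right)} = -1 + 0 = -1$)
$V{\left(k \right)} = 0$ ($V{\left(k \right)} = - k + k = 0$)
$W = -930$ ($W = - 310 \left(\left(-3\right) \left(-1\right)\right) = \left(-310\right) 3 = -930$)
$\frac{V{\left(187 \right)}}{W} + \frac{458817}{286522} = \frac{0}{-930} + \frac{458817}{286522} = 0 \left(- \frac{1}{930}\right) + 458817 \cdot \frac{1}{286522} = 0 + \frac{458817}{286522} = \frac{458817}{286522}$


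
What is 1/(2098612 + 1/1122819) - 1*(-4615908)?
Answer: 10876747562838881751/2356361427229 ≈ 4.6159e+6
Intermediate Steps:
1/(2098612 + 1/1122819) - 1*(-4615908) = 1/(2098612 + 1/1122819) + 4615908 = 1/(2356361427229/1122819) + 4615908 = 1122819/2356361427229 + 4615908 = 10876747562838881751/2356361427229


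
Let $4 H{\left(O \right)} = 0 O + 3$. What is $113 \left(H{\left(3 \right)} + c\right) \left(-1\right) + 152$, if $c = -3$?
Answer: $\frac{1625}{4} \approx 406.25$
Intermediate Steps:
$H{\left(O \right)} = \frac{3}{4}$ ($H{\left(O \right)} = \frac{0 O + 3}{4} = \frac{0 + 3}{4} = \frac{1}{4} \cdot 3 = \frac{3}{4}$)
$113 \left(H{\left(3 \right)} + c\right) \left(-1\right) + 152 = 113 \left(\frac{3}{4} - 3\right) \left(-1\right) + 152 = 113 \left(\left(- \frac{9}{4}\right) \left(-1\right)\right) + 152 = 113 \cdot \frac{9}{4} + 152 = \frac{1017}{4} + 152 = \frac{1625}{4}$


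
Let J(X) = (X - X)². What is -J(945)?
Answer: 0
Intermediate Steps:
J(X) = 0 (J(X) = 0² = 0)
-J(945) = -1*0 = 0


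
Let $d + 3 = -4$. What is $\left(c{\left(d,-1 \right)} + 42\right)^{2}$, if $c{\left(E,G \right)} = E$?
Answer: $1225$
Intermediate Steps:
$d = -7$ ($d = -3 - 4 = -7$)
$\left(c{\left(d,-1 \right)} + 42\right)^{2} = \left(-7 + 42\right)^{2} = 35^{2} = 1225$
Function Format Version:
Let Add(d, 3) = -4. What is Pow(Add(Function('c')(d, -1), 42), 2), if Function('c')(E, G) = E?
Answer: 1225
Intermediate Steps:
d = -7 (d = Add(-3, -4) = -7)
Pow(Add(Function('c')(d, -1), 42), 2) = Pow(Add(-7, 42), 2) = Pow(35, 2) = 1225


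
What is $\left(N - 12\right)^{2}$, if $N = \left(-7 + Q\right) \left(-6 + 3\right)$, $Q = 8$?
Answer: $225$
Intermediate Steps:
$N = -3$ ($N = \left(-7 + 8\right) \left(-6 + 3\right) = 1 \left(-3\right) = -3$)
$\left(N - 12\right)^{2} = \left(-3 - 12\right)^{2} = \left(-15\right)^{2} = 225$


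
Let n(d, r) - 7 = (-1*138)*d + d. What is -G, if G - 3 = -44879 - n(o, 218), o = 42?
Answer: 39129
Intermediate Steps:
n(d, r) = 7 - 137*d (n(d, r) = 7 + ((-1*138)*d + d) = 7 + (-138*d + d) = 7 - 137*d)
G = -39129 (G = 3 + (-44879 - (7 - 137*42)) = 3 + (-44879 - (7 - 5754)) = 3 + (-44879 - 1*(-5747)) = 3 + (-44879 + 5747) = 3 - 39132 = -39129)
-G = -1*(-39129) = 39129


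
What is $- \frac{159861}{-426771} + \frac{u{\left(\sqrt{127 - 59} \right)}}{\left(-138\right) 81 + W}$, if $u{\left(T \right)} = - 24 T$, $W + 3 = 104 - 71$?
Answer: $\frac{53287}{142257} + \frac{4 \sqrt{17}}{929} \approx 0.39234$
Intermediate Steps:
$W = 30$ ($W = -3 + \left(104 - 71\right) = -3 + 33 = 30$)
$- \frac{159861}{-426771} + \frac{u{\left(\sqrt{127 - 59} \right)}}{\left(-138\right) 81 + W} = - \frac{159861}{-426771} + \frac{\left(-24\right) \sqrt{127 - 59}}{\left(-138\right) 81 + 30} = \left(-159861\right) \left(- \frac{1}{426771}\right) + \frac{\left(-24\right) \sqrt{68}}{-11178 + 30} = \frac{53287}{142257} + \frac{\left(-24\right) 2 \sqrt{17}}{-11148} = \frac{53287}{142257} + - 48 \sqrt{17} \left(- \frac{1}{11148}\right) = \frac{53287}{142257} + \frac{4 \sqrt{17}}{929}$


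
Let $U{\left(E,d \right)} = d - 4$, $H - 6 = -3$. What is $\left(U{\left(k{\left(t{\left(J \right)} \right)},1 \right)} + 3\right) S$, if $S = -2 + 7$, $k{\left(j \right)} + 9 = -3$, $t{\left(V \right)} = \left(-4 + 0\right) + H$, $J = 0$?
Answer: $0$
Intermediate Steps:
$H = 3$ ($H = 6 - 3 = 3$)
$t{\left(V \right)} = -1$ ($t{\left(V \right)} = \left(-4 + 0\right) + 3 = -4 + 3 = -1$)
$k{\left(j \right)} = -12$ ($k{\left(j \right)} = -9 - 3 = -12$)
$U{\left(E,d \right)} = -4 + d$
$S = 5$
$\left(U{\left(k{\left(t{\left(J \right)} \right)},1 \right)} + 3\right) S = \left(\left(-4 + 1\right) + 3\right) 5 = \left(-3 + 3\right) 5 = 0 \cdot 5 = 0$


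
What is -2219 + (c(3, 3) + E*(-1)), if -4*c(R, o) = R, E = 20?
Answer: -8959/4 ≈ -2239.8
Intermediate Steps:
c(R, o) = -R/4
-2219 + (c(3, 3) + E*(-1)) = -2219 + (-¼*3 + 20*(-1)) = -2219 + (-¾ - 20) = -2219 - 83/4 = -8959/4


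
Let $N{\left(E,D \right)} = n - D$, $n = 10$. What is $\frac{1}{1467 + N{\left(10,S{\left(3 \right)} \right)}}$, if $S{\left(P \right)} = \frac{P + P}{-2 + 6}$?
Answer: $\frac{2}{2951} \approx 0.00067774$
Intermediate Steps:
$S{\left(P \right)} = \frac{P}{2}$ ($S{\left(P \right)} = \frac{2 P}{4} = 2 P \frac{1}{4} = \frac{P}{2}$)
$N{\left(E,D \right)} = 10 - D$
$\frac{1}{1467 + N{\left(10,S{\left(3 \right)} \right)}} = \frac{1}{1467 + \left(10 - \frac{1}{2} \cdot 3\right)} = \frac{1}{1467 + \left(10 - \frac{3}{2}\right)} = \frac{1}{1467 + \frac{17}{2}} = \frac{1}{\frac{2951}{2}} = \frac{2}{2951}$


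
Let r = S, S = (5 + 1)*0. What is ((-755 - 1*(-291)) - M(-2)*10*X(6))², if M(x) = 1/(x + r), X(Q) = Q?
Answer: 188356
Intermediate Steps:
S = 0 (S = 6*0 = 0)
r = 0
M(x) = 1/x (M(x) = 1/(x + 0) = 1/x)
((-755 - 1*(-291)) - M(-2)*10*X(6))² = ((-755 - 1*(-291)) - 10/(-2)*6)² = ((-755 + 291) - (-½*10)*6)² = (-464 - (-5)*6)² = (-464 - 1*(-30))² = (-464 + 30)² = (-434)² = 188356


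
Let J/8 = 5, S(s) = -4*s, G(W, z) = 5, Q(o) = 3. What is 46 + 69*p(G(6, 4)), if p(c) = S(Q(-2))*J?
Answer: -33074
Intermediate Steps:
J = 40 (J = 8*5 = 40)
p(c) = -480 (p(c) = -4*3*40 = -12*40 = -480)
46 + 69*p(G(6, 4)) = 46 + 69*(-480) = 46 - 33120 = -33074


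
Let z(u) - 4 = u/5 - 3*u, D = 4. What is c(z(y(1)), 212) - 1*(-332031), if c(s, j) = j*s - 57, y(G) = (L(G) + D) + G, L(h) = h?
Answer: 1646302/5 ≈ 3.2926e+5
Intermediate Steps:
y(G) = 4 + 2*G (y(G) = (G + 4) + G = (4 + G) + G = 4 + 2*G)
z(u) = 4 - 14*u/5 (z(u) = 4 + (u/5 - 3*u) = 4 - 14*u/5)
c(s, j) = -57 + j*s
c(z(y(1)), 212) - 1*(-332031) = (-57 + 212*(4 - 14*(4 + 2*1)/5)) - 1*(-332031) = (-57 + 212*(4 - 14*(4 + 2)/5)) + 332031 = (-57 + 212*(4 - 14/5*6)) + 332031 = (-57 + 212*(4 - 84/5)) + 332031 = (-57 + 212*(-64/5)) + 332031 = (-57 - 13568/5) + 332031 = -13853/5 + 332031 = 1646302/5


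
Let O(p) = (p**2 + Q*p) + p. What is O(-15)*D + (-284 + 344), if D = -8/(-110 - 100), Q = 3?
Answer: 464/7 ≈ 66.286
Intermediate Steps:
O(p) = p**2 + 4*p (O(p) = (p**2 + 3*p) + p = p**2 + 4*p)
D = 4/105 (D = -8/(-210) = -1/210*(-8) = 4/105 ≈ 0.038095)
O(-15)*D + (-284 + 344) = -15*(4 - 15)*(4/105) + (-284 + 344) = -15*(-11)*(4/105) + 60 = 165*(4/105) + 60 = 44/7 + 60 = 464/7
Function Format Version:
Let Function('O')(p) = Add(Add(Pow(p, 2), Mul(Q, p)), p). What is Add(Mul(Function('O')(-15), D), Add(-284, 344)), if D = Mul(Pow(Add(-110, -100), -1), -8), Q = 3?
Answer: Rational(464, 7) ≈ 66.286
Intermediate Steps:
Function('O')(p) = Add(Pow(p, 2), Mul(4, p)) (Function('O')(p) = Add(Add(Pow(p, 2), Mul(3, p)), p) = Add(Pow(p, 2), Mul(4, p)))
D = Rational(4, 105) (D = Mul(Pow(-210, -1), -8) = Mul(Rational(-1, 210), -8) = Rational(4, 105) ≈ 0.038095)
Add(Mul(Function('O')(-15), D), Add(-284, 344)) = Add(Mul(Mul(-15, Add(4, -15)), Rational(4, 105)), Add(-284, 344)) = Add(Mul(Mul(-15, -11), Rational(4, 105)), 60) = Add(Mul(165, Rational(4, 105)), 60) = Add(Rational(44, 7), 60) = Rational(464, 7)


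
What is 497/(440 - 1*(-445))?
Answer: 497/885 ≈ 0.56158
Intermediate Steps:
497/(440 - 1*(-445)) = 497/(440 + 445) = 497/885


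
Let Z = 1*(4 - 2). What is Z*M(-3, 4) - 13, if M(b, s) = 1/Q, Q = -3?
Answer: -41/3 ≈ -13.667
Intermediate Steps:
M(b, s) = -1/3 (M(b, s) = 1/(-3) = -1/3)
Z = 2 (Z = 1*2 = 2)
Z*M(-3, 4) - 13 = 2*(-1/3) - 13 = -2/3 - 13 = -41/3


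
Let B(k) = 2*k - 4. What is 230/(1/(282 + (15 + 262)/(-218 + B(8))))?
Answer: 6648725/103 ≈ 64551.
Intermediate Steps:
B(k) = -4 + 2*k
230/(1/(282 + (15 + 262)/(-218 + B(8)))) = 230/(1/(282 + (15 + 262)/(-218 + (-4 + 2*8)))) = 230/(1/(282 + 277/(-218 + (-4 + 16)))) = 230/(1/(282 + 277/(-218 + 12))) = 230/(1/(282 + 277/(-206))) = 230/(1/(282 + 277*(-1/206))) = 230/(1/(282 - 277/206)) = 230/(1/(57815/206)) = 230/(206/57815) = 230*(57815/206) = 6648725/103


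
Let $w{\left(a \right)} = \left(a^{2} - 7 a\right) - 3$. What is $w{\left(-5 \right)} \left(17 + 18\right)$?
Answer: $1995$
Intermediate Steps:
$w{\left(a \right)} = -3 + a^{2} - 7 a$
$w{\left(-5 \right)} \left(17 + 18\right) = \left(-3 + \left(-5\right)^{2} - -35\right) \left(17 + 18\right) = \left(-3 + 25 + 35\right) 35 = 57 \cdot 35 = 1995$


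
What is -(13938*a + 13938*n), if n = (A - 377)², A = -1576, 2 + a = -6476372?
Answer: 37105255770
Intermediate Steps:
a = -6476374 (a = -2 - 6476372 = -6476374)
n = 3814209 (n = (-1576 - 377)² = (-1953)² = 3814209)
-(13938*a + 13938*n) = -13938/(1/(-6476374 + 3814209)) = -13938/(1/(-2662165)) = -13938/(-1/2662165) = -13938*(-2662165) = 37105255770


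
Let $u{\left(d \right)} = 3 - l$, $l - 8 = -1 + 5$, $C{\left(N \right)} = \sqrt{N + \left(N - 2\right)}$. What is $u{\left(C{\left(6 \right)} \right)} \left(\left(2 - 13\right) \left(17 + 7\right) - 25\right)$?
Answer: $2601$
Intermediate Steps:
$C{\left(N \right)} = \sqrt{-2 + 2 N}$ ($C{\left(N \right)} = \sqrt{N + \left(N - 2\right)} = \sqrt{N + \left(-2 + N\right)} = \sqrt{-2 + 2 N}$)
$l = 12$ ($l = 8 + \left(-1 + 5\right) = 8 + 4 = 12$)
$u{\left(d \right)} = -9$ ($u{\left(d \right)} = 3 - 12 = -9$)
$u{\left(C{\left(6 \right)} \right)} \left(\left(2 - 13\right) \left(17 + 7\right) - 25\right) = - 9 \left(\left(2 - 13\right) \left(17 + 7\right) - 25\right) = - 9 \left(\left(-11\right) 24 - 25\right) = - 9 \left(-264 - 25\right) = \left(-9\right) \left(-289\right) = 2601$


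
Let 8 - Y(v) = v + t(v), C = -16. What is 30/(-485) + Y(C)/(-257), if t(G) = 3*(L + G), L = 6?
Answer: -6780/24929 ≈ -0.27197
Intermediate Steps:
t(G) = 18 + 3*G (t(G) = 3*(6 + G) = 18 + 3*G)
Y(v) = -10 - 4*v (Y(v) = 8 - (v + (18 + 3*v)) = 8 - (18 + 4*v) = 8 + (-18 - 4*v) = -10 - 4*v)
30/(-485) + Y(C)/(-257) = 30/(-485) + (-10 - 4*(-16))/(-257) = 30*(-1/485) + (-10 + 64)*(-1/257) = -6/97 + 54*(-1/257) = -6/97 - 54/257 = -6780/24929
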